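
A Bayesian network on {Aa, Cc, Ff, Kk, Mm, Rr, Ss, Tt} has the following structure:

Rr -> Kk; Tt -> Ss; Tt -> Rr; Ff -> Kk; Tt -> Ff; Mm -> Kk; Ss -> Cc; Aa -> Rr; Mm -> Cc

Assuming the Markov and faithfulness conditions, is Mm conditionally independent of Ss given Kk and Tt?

Yes

We examine all 3 paths between Mm and Ss:
Path 1: Mm → Kk ← Rr ← Tt → Ss
  Tt is a fork here and Tt is conditioned on, so the path is blocked at Tt.
Path 2: Mm → Kk ← Ff ← Tt → Ss
  Tt is a fork here and Tt is conditioned on, so the path is blocked at Tt.
Path 3: Mm → Cc ← Ss
  Cc is a collider here and neither Cc nor any of its descendants is conditioned on, so the collider stays closed — the path is blocked at Cc.
Since every path is blocked, d-separation holds.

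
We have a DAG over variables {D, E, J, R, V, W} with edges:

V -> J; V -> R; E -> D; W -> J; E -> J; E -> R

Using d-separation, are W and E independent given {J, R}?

No

2 paths connect W and E; each must be blocked for d-separation to hold:
Path 1: W → J ← V → R ← E
  J is a collider and J is conditioned on, which opens it; V is a fork and V is not conditioned on; R is a collider and R is conditioned on, which opens it — no node blocks this path, so it is active.
Path 2: W → J ← E
  J is a collider and J is conditioned on, which opens it — no node blocks this path, so it is active.
At least one path is unblocked, so d-separation fails.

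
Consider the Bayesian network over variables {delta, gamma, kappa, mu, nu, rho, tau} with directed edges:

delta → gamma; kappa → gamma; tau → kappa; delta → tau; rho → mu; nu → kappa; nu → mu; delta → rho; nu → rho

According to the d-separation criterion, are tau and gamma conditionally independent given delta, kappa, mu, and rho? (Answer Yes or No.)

We examine all 6 paths between tau and gamma:
  1. tau ← delta → rho ← nu → kappa → gamma — delta:fork[blocks]; rho:collider[open]; nu:fork[open]; kappa:chain[blocks] ⇒ blocked
  2. tau ← delta → rho → mu ← nu → kappa → gamma — delta:fork[blocks]; rho:chain[blocks]; mu:collider[open]; nu:fork[open]; kappa:chain[blocks] ⇒ blocked
  3. tau ← delta → gamma — delta:fork[blocks] ⇒ blocked
  4. tau → kappa ← nu → mu ← rho ← delta → gamma — kappa:collider[open]; nu:fork[open]; mu:collider[open]; rho:chain[blocks]; delta:fork[blocks] ⇒ blocked
  5. tau → kappa ← nu → rho ← delta → gamma — kappa:collider[open]; nu:fork[open]; rho:collider[open]; delta:fork[blocks] ⇒ blocked
  6. tau → kappa → gamma — kappa:chain[blocks] ⇒ blocked
Every path is blocked, so tau and gamma are d-separated given {delta, kappa, mu, rho}.

Yes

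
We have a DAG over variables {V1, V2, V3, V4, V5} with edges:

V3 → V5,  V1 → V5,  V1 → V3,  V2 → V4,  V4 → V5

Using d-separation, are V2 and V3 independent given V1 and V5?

No — V2 and V3 are not d-separated given {V1, V5}.

We examine all 2 paths between V2 and V3:
Path 1: V2 → V4 → V5 ← V1 → V3
  V1 is a fork here and V1 is conditioned on, so the path is blocked at V1.
Path 2: V2 → V4 → V5 ← V3
  V4 is a chain and V4 is not conditioned on; V5 is a collider and V5 is conditioned on, which opens it — no node blocks this path, so it is active.
Because an active path exists, V2 and V3 are not d-separated.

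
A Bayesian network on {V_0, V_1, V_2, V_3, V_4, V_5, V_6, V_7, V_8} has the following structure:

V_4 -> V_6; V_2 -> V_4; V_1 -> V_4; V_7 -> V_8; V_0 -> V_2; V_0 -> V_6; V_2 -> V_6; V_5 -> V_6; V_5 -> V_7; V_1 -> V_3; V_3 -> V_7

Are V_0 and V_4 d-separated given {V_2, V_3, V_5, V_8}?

There are 6 undirected paths between V_0 and V_4; checking each against the conditioning set {V_2, V_3, V_5, V_8}:
Path 1: V_0 → V_6 ← V_2 → V_4
  V_6 is a collider here and neither V_6 nor any of its descendants is conditioned on, so the collider stays closed — the path is blocked at V_6.
Path 2: V_0 → V_6 ← V_4
  V_6 is a collider here and neither V_6 nor any of its descendants is conditioned on, so the collider stays closed — the path is blocked at V_6.
Path 3: V_0 → V_6 ← V_5 → V_7 ← V_3 ← V_1 → V_4
  V_6 is a collider here and neither V_6 nor any of its descendants is conditioned on, so the collider stays closed — the path is blocked at V_6.
Path 4: V_0 → V_2 → V_6 ← V_4
  V_2 is a chain here and V_2 is conditioned on, so the path is blocked at V_2.
Path 5: V_0 → V_2 → V_6 ← V_5 → V_7 ← V_3 ← V_1 → V_4
  V_2 is a chain here and V_2 is conditioned on, so the path is blocked at V_2.
Path 6: V_0 → V_2 → V_4
  V_2 is a chain here and V_2 is conditioned on, so the path is blocked at V_2.
Since every path is blocked, d-separation holds.

Yes — V_0 and V_4 are d-separated given {V_2, V_3, V_5, V_8}.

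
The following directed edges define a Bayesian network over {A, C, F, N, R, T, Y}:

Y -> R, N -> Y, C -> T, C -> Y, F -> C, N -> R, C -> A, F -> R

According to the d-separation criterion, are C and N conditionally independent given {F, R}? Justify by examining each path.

There are 4 undirected paths between C and N; checking each against the conditioning set {F, R}:
  1. C ← F → R ← Y ← N — F:fork[blocks]; R:collider[open]; Y:chain[open] ⇒ blocked
  2. C ← F → R ← N — F:fork[blocks]; R:collider[open] ⇒ blocked
  3. C → Y → R ← N — Y:chain[open]; R:collider[open] ⇒ active
  4. C → Y ← N — Y:collider[open] ⇒ active
At least one path is unblocked, so d-separation fails.

No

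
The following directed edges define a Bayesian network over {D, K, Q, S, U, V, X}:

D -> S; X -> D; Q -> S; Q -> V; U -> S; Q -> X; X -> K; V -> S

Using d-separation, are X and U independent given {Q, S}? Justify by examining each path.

No

3 paths connect X and U; each must be blocked for d-separation to hold:
  1. X ← Q → S ← U — Q:fork[blocks]; S:collider[open] ⇒ blocked
  2. X ← Q → V → S ← U — Q:fork[blocks]; V:chain[open]; S:collider[open] ⇒ blocked
  3. X → D → S ← U — D:chain[open]; S:collider[open] ⇒ active
Because an active path exists, X and U are not d-separated.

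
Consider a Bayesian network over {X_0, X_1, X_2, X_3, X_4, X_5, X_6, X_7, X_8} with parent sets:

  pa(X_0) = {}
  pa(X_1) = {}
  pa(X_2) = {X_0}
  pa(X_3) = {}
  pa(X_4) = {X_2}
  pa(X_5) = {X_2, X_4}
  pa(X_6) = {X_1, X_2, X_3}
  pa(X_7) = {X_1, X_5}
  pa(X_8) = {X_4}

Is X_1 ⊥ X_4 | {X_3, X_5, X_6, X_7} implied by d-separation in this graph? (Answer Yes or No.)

No — X_1 and X_4 are not d-separated given {X_3, X_5, X_6, X_7}.

4 paths connect X_1 and X_4; each must be blocked for d-separation to hold:
  1. X_1 → X_7 ← X_5 ← X_4 — X_7:collider[open]; X_5:chain[blocks] ⇒ blocked
  2. X_1 → X_7 ← X_5 ← X_2 → X_4 — X_7:collider[open]; X_5:chain[blocks]; X_2:fork[open] ⇒ blocked
  3. X_1 → X_6 ← X_2 → X_5 ← X_4 — X_6:collider[open]; X_2:fork[open]; X_5:collider[open] ⇒ active
  4. X_1 → X_6 ← X_2 → X_4 — X_6:collider[open]; X_2:fork[open] ⇒ active
Because an active path exists, X_1 and X_4 are not d-separated.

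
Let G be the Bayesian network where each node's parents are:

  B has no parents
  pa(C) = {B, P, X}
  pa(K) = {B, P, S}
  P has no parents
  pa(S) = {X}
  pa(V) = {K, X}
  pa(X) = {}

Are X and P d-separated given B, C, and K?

Enumerating the 6 paths from X to P and testing each for blocking by {B, C, K}:
  1. X → S → K ← P — S:chain[open]; K:collider[open] ⇒ active
  2. X → S → K ← B → C ← P — S:chain[open]; K:collider[open]; B:fork[blocks]; C:collider[open] ⇒ blocked
  3. X → C ← P — C:collider[open] ⇒ active
  4. X → C ← B → K ← P — C:collider[open]; B:fork[blocks]; K:collider[open] ⇒ blocked
  5. X → V ← K ← P — V:collider[blocks]; K:chain[blocks] ⇒ blocked
  6. X → V ← K ← B → C ← P — V:collider[blocks]; K:chain[blocks]; B:fork[blocks]; C:collider[open] ⇒ blocked
At least one path is unblocked, so d-separation fails.

No — X and P are not d-separated given {B, C, K}.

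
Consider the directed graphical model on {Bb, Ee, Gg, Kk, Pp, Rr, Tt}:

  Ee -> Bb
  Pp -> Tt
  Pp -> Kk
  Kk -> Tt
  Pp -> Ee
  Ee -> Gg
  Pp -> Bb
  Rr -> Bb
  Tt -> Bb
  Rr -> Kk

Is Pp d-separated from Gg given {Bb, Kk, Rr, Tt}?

No

We examine all 6 paths between Pp and Gg:
Path 1: Pp → Bb ← Ee → Gg
  Bb is a collider and Bb is conditioned on, which opens it; Ee is a fork and Ee is not conditioned on — no node blocks this path, so it is active.
Path 2: Pp → Kk → Tt → Bb ← Ee → Gg
  Kk is a chain here and Kk is conditioned on, so the path is blocked at Kk.
Path 3: Pp → Kk ← Rr → Bb ← Ee → Gg
  Rr is a fork here and Rr is conditioned on, so the path is blocked at Rr.
Path 4: Pp → Ee → Gg
  Ee is a chain and Ee is not conditioned on — no node blocks this path, so it is active.
Path 5: Pp → Tt → Bb ← Ee → Gg
  Tt is a chain here and Tt is conditioned on, so the path is blocked at Tt.
Path 6: Pp → Tt ← Kk ← Rr → Bb ← Ee → Gg
  Kk is a chain here and Kk is conditioned on, so the path is blocked at Kk.
At least one path is unblocked, so d-separation fails.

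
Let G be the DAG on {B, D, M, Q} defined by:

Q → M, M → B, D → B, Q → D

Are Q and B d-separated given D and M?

Yes — Q and B are d-separated given {D, M}.

2 paths connect Q and B; each must be blocked for d-separation to hold:
Path 1: Q → D → B
  D is a chain here and D is conditioned on, so the path is blocked at D.
Path 2: Q → M → B
  M is a chain here and M is conditioned on, so the path is blocked at M.
Since every path is blocked, d-separation holds.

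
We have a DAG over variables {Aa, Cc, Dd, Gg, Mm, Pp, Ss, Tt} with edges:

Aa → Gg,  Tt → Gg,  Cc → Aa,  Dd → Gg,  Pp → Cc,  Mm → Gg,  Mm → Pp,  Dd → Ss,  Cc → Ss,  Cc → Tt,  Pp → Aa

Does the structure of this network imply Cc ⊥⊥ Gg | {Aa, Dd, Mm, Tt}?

There are 6 undirected paths between Cc and Gg; checking each against the conditioning set {Aa, Dd, Mm, Tt}:
  1. Cc ← Pp ← Mm → Gg — Pp:chain[open]; Mm:fork[blocks] ⇒ blocked
  2. Cc ← Pp → Aa → Gg — Pp:fork[open]; Aa:chain[blocks] ⇒ blocked
  3. Cc → Aa ← Pp ← Mm → Gg — Aa:collider[open]; Pp:chain[open]; Mm:fork[blocks] ⇒ blocked
  4. Cc → Aa → Gg — Aa:chain[blocks] ⇒ blocked
  5. Cc → Ss ← Dd → Gg — Ss:collider[blocks]; Dd:fork[blocks] ⇒ blocked
  6. Cc → Tt → Gg — Tt:chain[blocks] ⇒ blocked
Every path is blocked, so Cc and Gg are d-separated given {Aa, Dd, Mm, Tt}.

Yes — Cc and Gg are d-separated given {Aa, Dd, Mm, Tt}.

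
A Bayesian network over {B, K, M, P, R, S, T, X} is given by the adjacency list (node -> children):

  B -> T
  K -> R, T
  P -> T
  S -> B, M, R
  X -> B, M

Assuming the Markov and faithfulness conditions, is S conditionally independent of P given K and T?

We examine all 3 paths between S and P:
  1. S → B → T ← P — B:chain[open]; T:collider[open] ⇒ active
  2. S → R ← K → T ← P — R:collider[blocks]; K:fork[blocks]; T:collider[open] ⇒ blocked
  3. S → M ← X → B → T ← P — M:collider[blocks]; X:fork[open]; B:chain[open]; T:collider[open] ⇒ blocked
Because an active path exists, S and P are not d-separated.

No — S and P are not d-separated given {K, T}.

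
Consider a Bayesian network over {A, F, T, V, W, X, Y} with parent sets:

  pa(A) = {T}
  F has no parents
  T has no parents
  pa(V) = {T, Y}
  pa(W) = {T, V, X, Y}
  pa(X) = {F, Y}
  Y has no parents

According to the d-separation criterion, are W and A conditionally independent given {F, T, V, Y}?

Yes — W and A are d-separated given {F, T, V, Y}.

4 paths connect W and A; each must be blocked for d-separation to hold:
  1. W ← Y → V ← T → A — Y:fork[blocks]; V:collider[open]; T:fork[blocks] ⇒ blocked
  2. W ← T → A — T:fork[blocks] ⇒ blocked
  3. W ← V ← T → A — V:chain[blocks]; T:fork[blocks] ⇒ blocked
  4. W ← X ← Y → V ← T → A — X:chain[open]; Y:fork[blocks]; V:collider[open]; T:fork[blocks] ⇒ blocked
Since every path is blocked, d-separation holds.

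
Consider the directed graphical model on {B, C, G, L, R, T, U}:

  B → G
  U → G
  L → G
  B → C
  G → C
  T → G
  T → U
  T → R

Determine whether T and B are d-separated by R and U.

4 paths connect T and B; each must be blocked for d-separation to hold:
  1. T → U → G → C ← B — U:chain[blocks]; G:chain[open]; C:collider[blocks] ⇒ blocked
  2. T → U → G ← B — U:chain[blocks]; G:collider[blocks] ⇒ blocked
  3. T → G → C ← B — G:chain[open]; C:collider[blocks] ⇒ blocked
  4. T → G ← B — G:collider[blocks] ⇒ blocked
All paths are blocked; T ⊥ B | {R, U} holds.

Yes — T and B are d-separated given {R, U}.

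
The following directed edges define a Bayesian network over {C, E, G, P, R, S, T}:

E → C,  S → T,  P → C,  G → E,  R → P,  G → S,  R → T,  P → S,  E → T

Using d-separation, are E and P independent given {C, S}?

No

Enumerating the 5 paths from E to P and testing each for blocking by {C, S}:
Path 1: E ← G → S ← P
  G is a fork and G is not conditioned on; S is a collider and S is conditioned on, which opens it — no node blocks this path, so it is active.
Path 2: E ← G → S → T ← R → P
  S is a chain here and S is conditioned on, so the path is blocked at S.
Path 3: E → T ← S ← P
  T is a collider here and neither T nor any of its descendants is conditioned on, so the collider stays closed — the path is blocked at T.
Path 4: E → T ← R → P
  T is a collider here and neither T nor any of its descendants is conditioned on, so the collider stays closed — the path is blocked at T.
Path 5: E → C ← P
  C is a collider and C is conditioned on, which opens it — no node blocks this path, so it is active.
At least one path is unblocked, so d-separation fails.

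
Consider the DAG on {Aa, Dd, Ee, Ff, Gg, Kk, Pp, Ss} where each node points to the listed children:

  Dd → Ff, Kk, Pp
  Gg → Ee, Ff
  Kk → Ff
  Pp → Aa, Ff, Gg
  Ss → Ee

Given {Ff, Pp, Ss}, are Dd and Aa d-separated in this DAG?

Yes

There are 5 undirected paths between Dd and Aa; checking each against the conditioning set {Ff, Pp, Ss}:
  1. Dd → Kk → Ff ← Pp → Aa — Kk:chain[open]; Ff:collider[open]; Pp:fork[blocks] ⇒ blocked
  2. Dd → Kk → Ff ← Gg ← Pp → Aa — Kk:chain[open]; Ff:collider[open]; Gg:chain[open]; Pp:fork[blocks] ⇒ blocked
  3. Dd → Pp → Aa — Pp:chain[blocks] ⇒ blocked
  4. Dd → Ff ← Pp → Aa — Ff:collider[open]; Pp:fork[blocks] ⇒ blocked
  5. Dd → Ff ← Gg ← Pp → Aa — Ff:collider[open]; Gg:chain[open]; Pp:fork[blocks] ⇒ blocked
All paths are blocked; Dd ⊥ Aa | {Ff, Pp, Ss} holds.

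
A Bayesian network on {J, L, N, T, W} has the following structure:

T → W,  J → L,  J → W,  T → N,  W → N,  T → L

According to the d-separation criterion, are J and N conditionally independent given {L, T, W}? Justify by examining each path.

There are 4 undirected paths between J and N; checking each against the conditioning set {L, T, W}:
Path 1: J → W ← T → N
  T is a fork here and T is conditioned on, so the path is blocked at T.
Path 2: J → W → N
  W is a chain here and W is conditioned on, so the path is blocked at W.
Path 3: J → L ← T → W → N
  T is a fork here and T is conditioned on, so the path is blocked at T.
Path 4: J → L ← T → N
  T is a fork here and T is conditioned on, so the path is blocked at T.
Every path is blocked, so J and N are d-separated given {L, T, W}.

Yes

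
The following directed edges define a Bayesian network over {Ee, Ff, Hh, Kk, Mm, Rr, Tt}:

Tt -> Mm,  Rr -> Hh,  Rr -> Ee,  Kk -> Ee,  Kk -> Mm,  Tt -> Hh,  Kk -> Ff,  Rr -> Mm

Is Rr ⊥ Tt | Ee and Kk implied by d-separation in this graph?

Yes

There are 3 undirected paths between Rr and Tt; checking each against the conditioning set {Ee, Kk}:
Path 1: Rr → Mm ← Tt
  Mm is a collider here and neither Mm nor any of its descendants is conditioned on, so the collider stays closed — the path is blocked at Mm.
Path 2: Rr → Hh ← Tt
  Hh is a collider here and neither Hh nor any of its descendants is conditioned on, so the collider stays closed — the path is blocked at Hh.
Path 3: Rr → Ee ← Kk → Mm ← Tt
  Kk is a fork here and Kk is conditioned on, so the path is blocked at Kk.
All paths are blocked; Rr ⊥ Tt | {Ee, Kk} holds.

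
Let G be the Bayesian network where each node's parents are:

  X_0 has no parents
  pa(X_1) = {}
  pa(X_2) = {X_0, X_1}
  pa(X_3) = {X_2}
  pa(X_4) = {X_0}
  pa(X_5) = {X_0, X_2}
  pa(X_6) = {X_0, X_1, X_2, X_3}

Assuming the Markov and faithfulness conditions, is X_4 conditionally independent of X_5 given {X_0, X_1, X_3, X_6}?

We examine all 5 paths between X_4 and X_5:
Path 1: X_4 ← X_0 → X_5
  X_0 is a fork here and X_0 is conditioned on, so the path is blocked at X_0.
Path 2: X_4 ← X_0 → X_2 → X_5
  X_0 is a fork here and X_0 is conditioned on, so the path is blocked at X_0.
Path 3: X_4 ← X_0 → X_6 ← X_3 ← X_2 → X_5
  X_0 is a fork here and X_0 is conditioned on, so the path is blocked at X_0.
Path 4: X_4 ← X_0 → X_6 ← X_2 → X_5
  X_0 is a fork here and X_0 is conditioned on, so the path is blocked at X_0.
Path 5: X_4 ← X_0 → X_6 ← X_1 → X_2 → X_5
  X_0 is a fork here and X_0 is conditioned on, so the path is blocked at X_0.
All paths are blocked; X_4 ⊥ X_5 | {X_0, X_1, X_3, X_6} holds.

Yes — X_4 and X_5 are d-separated given {X_0, X_1, X_3, X_6}.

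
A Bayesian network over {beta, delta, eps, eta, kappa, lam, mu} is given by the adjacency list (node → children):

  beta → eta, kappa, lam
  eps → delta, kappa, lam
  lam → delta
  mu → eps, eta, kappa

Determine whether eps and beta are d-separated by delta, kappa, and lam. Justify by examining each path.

No — eps and beta are not d-separated given {delta, kappa, lam}.

We examine all 6 paths between eps and beta:
Path 1: eps → kappa ← mu → eta ← beta
  eta is a collider here and neither eta nor any of its descendants is conditioned on, so the collider stays closed — the path is blocked at eta.
Path 2: eps → kappa ← beta
  kappa is a collider and kappa is conditioned on, which opens it — no node blocks this path, so it is active.
Path 3: eps → lam ← beta
  lam is a collider and lam is conditioned on, which opens it — no node blocks this path, so it is active.
Path 4: eps ← mu → kappa ← beta
  mu is a fork and mu is not conditioned on; kappa is a collider and kappa is conditioned on, which opens it — no node blocks this path, so it is active.
Path 5: eps ← mu → eta ← beta
  eta is a collider here and neither eta nor any of its descendants is conditioned on, so the collider stays closed — the path is blocked at eta.
Path 6: eps → delta ← lam ← beta
  lam is a chain here and lam is conditioned on, so the path is blocked at lam.
Since the path eps → kappa ← beta is active, eps and beta are not d-separated given {delta, kappa, lam}.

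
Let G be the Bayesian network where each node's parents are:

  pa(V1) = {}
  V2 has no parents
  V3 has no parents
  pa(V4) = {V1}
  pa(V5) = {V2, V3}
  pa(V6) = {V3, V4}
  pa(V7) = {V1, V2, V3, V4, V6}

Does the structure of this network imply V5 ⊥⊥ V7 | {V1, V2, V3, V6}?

Enumerating the 5 paths from V5 to V7 and testing each for blocking by {V1, V2, V3, V6}:
Path 1: V5 ← V3 → V6 → V7
  V3 is a fork here and V3 is conditioned on, so the path is blocked at V3.
Path 2: V5 ← V3 → V6 ← V4 ← V1 → V7
  V3 is a fork here and V3 is conditioned on, so the path is blocked at V3.
Path 3: V5 ← V3 → V6 ← V4 → V7
  V3 is a fork here and V3 is conditioned on, so the path is blocked at V3.
Path 4: V5 ← V3 → V7
  V3 is a fork here and V3 is conditioned on, so the path is blocked at V3.
Path 5: V5 ← V2 → V7
  V2 is a fork here and V2 is conditioned on, so the path is blocked at V2.
All paths are blocked; V5 ⊥ V7 | {V1, V2, V3, V6} holds.

Yes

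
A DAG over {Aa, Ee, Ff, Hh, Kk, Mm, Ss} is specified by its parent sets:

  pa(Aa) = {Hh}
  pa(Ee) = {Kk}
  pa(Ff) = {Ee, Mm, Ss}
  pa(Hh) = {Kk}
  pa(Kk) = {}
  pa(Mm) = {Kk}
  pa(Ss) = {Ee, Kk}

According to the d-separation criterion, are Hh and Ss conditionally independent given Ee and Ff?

No

There are 5 undirected paths between Hh and Ss; checking each against the conditioning set {Ee, Ff}:
Path 1: Hh ← Kk → Ss
  Kk is a fork and Kk is not conditioned on — no node blocks this path, so it is active.
Path 2: Hh ← Kk → Ee → Ss
  Ee is a chain here and Ee is conditioned on, so the path is blocked at Ee.
Path 3: Hh ← Kk → Ee → Ff ← Ss
  Ee is a chain here and Ee is conditioned on, so the path is blocked at Ee.
Path 4: Hh ← Kk → Mm → Ff ← Ss
  Kk is a fork and Kk is not conditioned on; Mm is a chain and Mm is not conditioned on; Ff is a collider and Ff is conditioned on, which opens it — no node blocks this path, so it is active.
Path 5: Hh ← Kk → Mm → Ff ← Ee → Ss
  Ee is a fork here and Ee is conditioned on, so the path is blocked at Ee.
Since the path Hh ← Kk → Ss is active, Hh and Ss are not d-separated given {Ee, Ff}.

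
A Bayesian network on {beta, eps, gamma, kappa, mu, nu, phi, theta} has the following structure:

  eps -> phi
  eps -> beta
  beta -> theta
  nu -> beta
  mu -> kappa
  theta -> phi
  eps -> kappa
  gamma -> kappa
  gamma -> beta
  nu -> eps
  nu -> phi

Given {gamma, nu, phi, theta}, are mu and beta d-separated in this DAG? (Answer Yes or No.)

Yes — mu and beta are d-separated given {gamma, nu, phi, theta}.

We examine all 6 paths between mu and beta:
  1. mu → kappa ← gamma → beta — kappa:collider[blocks]; gamma:fork[blocks] ⇒ blocked
  2. mu → kappa ← eps ← nu → phi ← theta ← beta — kappa:collider[blocks]; eps:chain[open]; nu:fork[blocks]; phi:collider[open]; theta:chain[blocks] ⇒ blocked
  3. mu → kappa ← eps ← nu → beta — kappa:collider[blocks]; eps:chain[open]; nu:fork[blocks] ⇒ blocked
  4. mu → kappa ← eps → phi ← nu → beta — kappa:collider[blocks]; eps:fork[open]; phi:collider[open]; nu:fork[blocks] ⇒ blocked
  5. mu → kappa ← eps → phi ← theta ← beta — kappa:collider[blocks]; eps:fork[open]; phi:collider[open]; theta:chain[blocks] ⇒ blocked
  6. mu → kappa ← eps → beta — kappa:collider[blocks]; eps:fork[open] ⇒ blocked
All paths are blocked; mu ⊥ beta | {gamma, nu, phi, theta} holds.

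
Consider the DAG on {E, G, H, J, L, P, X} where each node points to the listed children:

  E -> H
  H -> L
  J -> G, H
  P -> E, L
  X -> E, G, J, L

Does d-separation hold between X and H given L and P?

There are 6 undirected paths between X and H; checking each against the conditioning set {L, P}:
Path 1: X → E → H
  E is a chain and E is not conditioned on — no node blocks this path, so it is active.
Path 2: X → E ← P → L ← H
  P is a fork here and P is conditioned on, so the path is blocked at P.
Path 3: X → L ← H
  L is a collider and L is conditioned on, which opens it — no node blocks this path, so it is active.
Path 4: X → L ← P → E → H
  P is a fork here and P is conditioned on, so the path is blocked at P.
Path 5: X → J → H
  J is a chain and J is not conditioned on — no node blocks this path, so it is active.
Path 6: X → G ← J → H
  G is a collider here and neither G nor any of its descendants is conditioned on, so the collider stays closed — the path is blocked at G.
Because an active path exists, X and H are not d-separated.

No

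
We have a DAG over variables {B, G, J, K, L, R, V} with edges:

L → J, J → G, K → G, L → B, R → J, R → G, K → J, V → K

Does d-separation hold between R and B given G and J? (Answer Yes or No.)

Enumerating the 3 paths from R to B and testing each for blocking by {G, J}:
  1. R → J ← L → B — J:collider[open]; L:fork[open] ⇒ active
  2. R → G ← J ← L → B — G:collider[open]; J:chain[blocks]; L:fork[open] ⇒ blocked
  3. R → G ← K → J ← L → B — G:collider[open]; K:fork[open]; J:collider[open]; L:fork[open] ⇒ active
Because an active path exists, R and B are not d-separated.

No — R and B are not d-separated given {G, J}.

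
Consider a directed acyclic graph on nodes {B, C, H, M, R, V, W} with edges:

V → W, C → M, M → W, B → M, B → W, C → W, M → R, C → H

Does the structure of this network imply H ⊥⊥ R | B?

No

We examine all 3 paths between H and R:
Path 1: H ← C → M → R
  C is a fork and C is not conditioned on; M is a chain and M is not conditioned on — no node blocks this path, so it is active.
Path 2: H ← C → W ← B → M → R
  W is a collider here and neither W nor any of its descendants is conditioned on, so the collider stays closed — the path is blocked at W.
Path 3: H ← C → W ← M → R
  W is a collider here and neither W nor any of its descendants is conditioned on, so the collider stays closed — the path is blocked at W.
Since the path H ← C → M → R is active, H and R are not d-separated given {B}.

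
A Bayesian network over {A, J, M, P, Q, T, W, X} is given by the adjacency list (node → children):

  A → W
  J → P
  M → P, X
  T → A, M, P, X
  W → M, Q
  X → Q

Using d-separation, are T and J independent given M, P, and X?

6 paths connect T and J; each must be blocked for d-separation to hold:
  1. T → P ← J — P:collider[open] ⇒ active
  2. T → A → W → M → P ← J — A:chain[open]; W:chain[open]; M:chain[blocks]; P:collider[open] ⇒ blocked
  3. T → A → W → Q ← X ← M → P ← J — A:chain[open]; W:chain[open]; Q:collider[blocks]; X:chain[blocks]; M:fork[blocks]; P:collider[open] ⇒ blocked
  4. T → M → P ← J — M:chain[blocks]; P:collider[open] ⇒ blocked
  5. T → X ← M → P ← J — X:collider[open]; M:fork[blocks]; P:collider[open] ⇒ blocked
  6. T → X → Q ← W → M → P ← J — X:chain[blocks]; Q:collider[blocks]; W:fork[open]; M:chain[blocks]; P:collider[open] ⇒ blocked
Because an active path exists, T and J are not d-separated.

No — T and J are not d-separated given {M, P, X}.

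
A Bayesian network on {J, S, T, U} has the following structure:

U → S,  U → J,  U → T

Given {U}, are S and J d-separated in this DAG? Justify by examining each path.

Yes — S and J are d-separated given {U}.

The only undirected path from S to J is:
  1. S ← U → J — U:fork[blocks] ⇒ blocked
Since every path is blocked, d-separation holds.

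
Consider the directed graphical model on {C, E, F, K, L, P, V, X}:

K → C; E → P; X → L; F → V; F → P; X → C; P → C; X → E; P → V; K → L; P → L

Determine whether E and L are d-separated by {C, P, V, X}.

We examine all 6 paths between E and L:
Path 1: E ← X → C ← P → L
  X is a fork here and X is conditioned on, so the path is blocked at X.
Path 2: E ← X → C ← K → L
  X is a fork here and X is conditioned on, so the path is blocked at X.
Path 3: E ← X → L
  X is a fork here and X is conditioned on, so the path is blocked at X.
Path 4: E → P → C ← X → L
  P is a chain here and P is conditioned on, so the path is blocked at P.
Path 5: E → P → C ← K → L
  P is a chain here and P is conditioned on, so the path is blocked at P.
Path 6: E → P → L
  P is a chain here and P is conditioned on, so the path is blocked at P.
All paths are blocked; E ⊥ L | {C, P, V, X} holds.

Yes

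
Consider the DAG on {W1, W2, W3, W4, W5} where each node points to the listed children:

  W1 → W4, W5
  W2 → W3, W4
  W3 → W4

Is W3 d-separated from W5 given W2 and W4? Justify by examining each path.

Enumerating the 2 paths from W3 to W5 and testing each for blocking by {W2, W4}:
Path 1: W3 → W4 ← W1 → W5
  W4 is a collider and W4 is conditioned on, which opens it; W1 is a fork and W1 is not conditioned on — no node blocks this path, so it is active.
Path 2: W3 ← W2 → W4 ← W1 → W5
  W2 is a fork here and W2 is conditioned on, so the path is blocked at W2.
At least one path is unblocked, so d-separation fails.

No — W3 and W5 are not d-separated given {W2, W4}.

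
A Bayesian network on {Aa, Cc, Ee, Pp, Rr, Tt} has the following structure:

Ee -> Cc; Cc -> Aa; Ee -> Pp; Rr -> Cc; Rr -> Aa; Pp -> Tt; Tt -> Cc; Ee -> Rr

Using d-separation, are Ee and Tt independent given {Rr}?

No

There are 4 undirected paths between Ee and Tt; checking each against the conditioning set {Rr}:
Path 1: Ee → Cc ← Tt
  Cc is a collider here and neither Cc nor any of its descendants is conditioned on, so the collider stays closed — the path is blocked at Cc.
Path 2: Ee → Pp → Tt
  Pp is a chain and Pp is not conditioned on — no node blocks this path, so it is active.
Path 3: Ee → Rr → Aa ← Cc ← Tt
  Rr is a chain here and Rr is conditioned on, so the path is blocked at Rr.
Path 4: Ee → Rr → Cc ← Tt
  Rr is a chain here and Rr is conditioned on, so the path is blocked at Rr.
At least one path is unblocked, so d-separation fails.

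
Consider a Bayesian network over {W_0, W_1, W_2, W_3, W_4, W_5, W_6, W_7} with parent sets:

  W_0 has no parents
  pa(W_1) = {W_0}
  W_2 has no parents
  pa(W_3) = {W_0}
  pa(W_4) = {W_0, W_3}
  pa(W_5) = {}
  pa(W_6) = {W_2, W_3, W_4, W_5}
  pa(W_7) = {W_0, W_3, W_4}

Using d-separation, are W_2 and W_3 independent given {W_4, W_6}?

We examine all 6 paths between W_2 and W_3:
Path 1: W_2 → W_6 ← W_3
  W_6 is a collider and W_6 is conditioned on, which opens it — no node blocks this path, so it is active.
Path 2: W_2 → W_6 ← W_4 ← W_3
  W_4 is a chain here and W_4 is conditioned on, so the path is blocked at W_4.
Path 3: W_2 → W_6 ← W_4 → W_7 ← W_3
  W_4 is a fork here and W_4 is conditioned on, so the path is blocked at W_4.
Path 4: W_2 → W_6 ← W_4 → W_7 ← W_0 → W_3
  W_4 is a fork here and W_4 is conditioned on, so the path is blocked at W_4.
Path 5: W_2 → W_6 ← W_4 ← W_0 → W_3
  W_4 is a chain here and W_4 is conditioned on, so the path is blocked at W_4.
Path 6: W_2 → W_6 ← W_4 ← W_0 → W_7 ← W_3
  W_4 is a chain here and W_4 is conditioned on, so the path is blocked at W_4.
At least one path is unblocked, so d-separation fails.

No — W_2 and W_3 are not d-separated given {W_4, W_6}.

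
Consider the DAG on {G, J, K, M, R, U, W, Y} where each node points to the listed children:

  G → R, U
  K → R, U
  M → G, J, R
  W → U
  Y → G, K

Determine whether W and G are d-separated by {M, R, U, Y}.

No

Enumerating the 4 paths from W to G and testing each for blocking by {M, R, U, Y}:
Path 1: W → U ← G
  U is a collider and U is conditioned on, which opens it — no node blocks this path, so it is active.
Path 2: W → U ← K ← Y → G
  Y is a fork here and Y is conditioned on, so the path is blocked at Y.
Path 3: W → U ← K → R ← G
  U is a collider and U is conditioned on, which opens it; K is a fork and K is not conditioned on; R is a collider and R is conditioned on, which opens it — no node blocks this path, so it is active.
Path 4: W → U ← K → R ← M → G
  M is a fork here and M is conditioned on, so the path is blocked at M.
At least one path is unblocked, so d-separation fails.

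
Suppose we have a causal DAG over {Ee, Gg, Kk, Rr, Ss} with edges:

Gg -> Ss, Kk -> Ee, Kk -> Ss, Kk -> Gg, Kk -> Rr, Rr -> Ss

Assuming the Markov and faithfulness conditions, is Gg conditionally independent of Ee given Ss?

There are 3 undirected paths between Gg and Ee; checking each against the conditioning set {Ss}:
Path 1: Gg ← Kk → Ee
  Kk is a fork and Kk is not conditioned on — no node blocks this path, so it is active.
Path 2: Gg → Ss ← Rr ← Kk → Ee
  Ss is a collider and Ss is conditioned on, which opens it; Rr is a chain and Rr is not conditioned on; Kk is a fork and Kk is not conditioned on — no node blocks this path, so it is active.
Path 3: Gg → Ss ← Kk → Ee
  Ss is a collider and Ss is conditioned on, which opens it; Kk is a fork and Kk is not conditioned on — no node blocks this path, so it is active.
Because an active path exists, Gg and Ee are not d-separated.

No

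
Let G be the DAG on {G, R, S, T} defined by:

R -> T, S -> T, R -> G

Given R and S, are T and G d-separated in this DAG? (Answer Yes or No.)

Only one path connects T and G:
Path 1: T ← R → G
  R is a fork here and R is conditioned on, so the path is blocked at R.
All paths are blocked; T ⊥ G | {R, S} holds.

Yes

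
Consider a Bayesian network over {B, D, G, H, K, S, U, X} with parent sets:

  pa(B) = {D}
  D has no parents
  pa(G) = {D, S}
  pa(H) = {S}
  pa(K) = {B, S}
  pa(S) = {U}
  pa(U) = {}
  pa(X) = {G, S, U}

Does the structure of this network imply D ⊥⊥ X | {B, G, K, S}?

Yes

There are 6 undirected paths between D and X; checking each against the conditioning set {B, G, K, S}:
  1. D → G ← S → X — G:collider[open]; S:fork[blocks] ⇒ blocked
  2. D → G ← S ← U → X — G:collider[open]; S:chain[blocks]; U:fork[open] ⇒ blocked
  3. D → G → X — G:chain[blocks] ⇒ blocked
  4. D → B → K ← S → G → X — B:chain[blocks]; K:collider[open]; S:fork[blocks]; G:chain[blocks] ⇒ blocked
  5. D → B → K ← S → X — B:chain[blocks]; K:collider[open]; S:fork[blocks] ⇒ blocked
  6. D → B → K ← S ← U → X — B:chain[blocks]; K:collider[open]; S:chain[blocks]; U:fork[open] ⇒ blocked
All paths are blocked; D ⊥ X | {B, G, K, S} holds.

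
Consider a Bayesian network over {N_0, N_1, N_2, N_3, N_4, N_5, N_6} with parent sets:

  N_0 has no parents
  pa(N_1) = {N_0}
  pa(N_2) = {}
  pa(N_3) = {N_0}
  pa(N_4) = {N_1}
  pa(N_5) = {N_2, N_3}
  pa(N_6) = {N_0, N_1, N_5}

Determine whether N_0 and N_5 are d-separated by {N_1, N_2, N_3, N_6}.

No

We examine all 3 paths between N_0 and N_5:
Path 1: N_0 → N_6 ← N_5
  N_6 is a collider and N_6 is conditioned on, which opens it — no node blocks this path, so it is active.
Path 2: N_0 → N_3 → N_5
  N_3 is a chain here and N_3 is conditioned on, so the path is blocked at N_3.
Path 3: N_0 → N_1 → N_6 ← N_5
  N_1 is a chain here and N_1 is conditioned on, so the path is blocked at N_1.
Since the path N_0 → N_6 ← N_5 is active, N_0 and N_5 are not d-separated given {N_1, N_2, N_3, N_6}.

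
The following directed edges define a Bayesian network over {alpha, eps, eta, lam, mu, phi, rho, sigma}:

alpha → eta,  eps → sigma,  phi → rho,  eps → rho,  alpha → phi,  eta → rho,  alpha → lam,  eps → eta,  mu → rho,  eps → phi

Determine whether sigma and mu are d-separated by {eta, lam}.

5 paths connect sigma and mu; each must be blocked for d-separation to hold:
Path 1: sigma ← eps → rho ← mu
  rho is a collider here and neither rho nor any of its descendants is conditioned on, so the collider stays closed — the path is blocked at rho.
Path 2: sigma ← eps → phi → rho ← mu
  rho is a collider here and neither rho nor any of its descendants is conditioned on, so the collider stays closed — the path is blocked at rho.
Path 3: sigma ← eps → phi ← alpha → eta → rho ← mu
  phi is a collider here and neither phi nor any of its descendants is conditioned on, so the collider stays closed — the path is blocked at phi.
Path 4: sigma ← eps → eta → rho ← mu
  eta is a chain here and eta is conditioned on, so the path is blocked at eta.
Path 5: sigma ← eps → eta ← alpha → phi → rho ← mu
  rho is a collider here and neither rho nor any of its descendants is conditioned on, so the collider stays closed — the path is blocked at rho.
All paths are blocked; sigma ⊥ mu | {eta, lam} holds.

Yes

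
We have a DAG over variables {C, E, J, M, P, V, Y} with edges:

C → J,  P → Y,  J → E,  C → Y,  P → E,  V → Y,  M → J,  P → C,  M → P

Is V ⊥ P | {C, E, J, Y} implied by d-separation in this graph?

No

Enumerating the 4 paths from V to P and testing each for blocking by {C, E, J, Y}:
Path 1: V → Y ← P
  Y is a collider and Y is conditioned on, which opens it — no node blocks this path, so it is active.
Path 2: V → Y ← C ← P
  C is a chain here and C is conditioned on, so the path is blocked at C.
Path 3: V → Y ← C → J ← M → P
  C is a fork here and C is conditioned on, so the path is blocked at C.
Path 4: V → Y ← C → J → E ← P
  C is a fork here and C is conditioned on, so the path is blocked at C.
At least one path is unblocked, so d-separation fails.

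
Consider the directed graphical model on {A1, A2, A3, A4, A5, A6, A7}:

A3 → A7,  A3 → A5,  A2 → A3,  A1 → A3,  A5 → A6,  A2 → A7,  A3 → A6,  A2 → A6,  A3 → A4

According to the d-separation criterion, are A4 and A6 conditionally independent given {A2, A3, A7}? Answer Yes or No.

Yes

We examine all 4 paths between A4 and A6:
  1. A4 ← A3 ← A2 → A6 — A3:chain[blocks]; A2:fork[blocks] ⇒ blocked
  2. A4 ← A3 → A6 — A3:fork[blocks] ⇒ blocked
  3. A4 ← A3 → A5 → A6 — A3:fork[blocks]; A5:chain[open] ⇒ blocked
  4. A4 ← A3 → A7 ← A2 → A6 — A3:fork[blocks]; A7:collider[open]; A2:fork[blocks] ⇒ blocked
Every path is blocked, so A4 and A6 are d-separated given {A2, A3, A7}.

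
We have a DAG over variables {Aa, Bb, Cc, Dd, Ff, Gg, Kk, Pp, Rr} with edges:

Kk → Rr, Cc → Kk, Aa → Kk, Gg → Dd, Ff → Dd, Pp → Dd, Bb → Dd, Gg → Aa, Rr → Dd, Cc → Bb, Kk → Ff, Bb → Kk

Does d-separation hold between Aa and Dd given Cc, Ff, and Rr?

No — Aa and Dd are not d-separated given {Cc, Ff, Rr}.

There are 5 undirected paths between Aa and Dd; checking each against the conditioning set {Cc, Ff, Rr}:
Path 1: Aa ← Gg → Dd
  Gg is a fork and Gg is not conditioned on — no node blocks this path, so it is active.
Path 2: Aa → Kk ← Cc → Bb → Dd
  Cc is a fork here and Cc is conditioned on, so the path is blocked at Cc.
Path 3: Aa → Kk → Ff → Dd
  Ff is a chain here and Ff is conditioned on, so the path is blocked at Ff.
Path 4: Aa → Kk → Rr → Dd
  Rr is a chain here and Rr is conditioned on, so the path is blocked at Rr.
Path 5: Aa → Kk ← Bb → Dd
  Kk is a collider and its descendant Ff is conditioned on, which opens it; Bb is a fork and Bb is not conditioned on — no node blocks this path, so it is active.
At least one path is unblocked, so d-separation fails.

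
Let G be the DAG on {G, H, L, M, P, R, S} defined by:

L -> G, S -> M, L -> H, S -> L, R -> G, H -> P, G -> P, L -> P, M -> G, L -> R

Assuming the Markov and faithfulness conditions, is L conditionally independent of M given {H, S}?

Yes

5 paths connect L and M; each must be blocked for d-separation to hold:
Path 1: L → R → G ← M
  G is a collider here and neither G nor any of its descendants is conditioned on, so the collider stays closed — the path is blocked at G.
Path 2: L ← S → M
  S is a fork here and S is conditioned on, so the path is blocked at S.
Path 3: L → H → P ← G ← M
  H is a chain here and H is conditioned on, so the path is blocked at H.
Path 4: L → G ← M
  G is a collider here and neither G nor any of its descendants is conditioned on, so the collider stays closed — the path is blocked at G.
Path 5: L → P ← G ← M
  P is a collider here and neither P nor any of its descendants is conditioned on, so the collider stays closed — the path is blocked at P.
All paths are blocked; L ⊥ M | {H, S} holds.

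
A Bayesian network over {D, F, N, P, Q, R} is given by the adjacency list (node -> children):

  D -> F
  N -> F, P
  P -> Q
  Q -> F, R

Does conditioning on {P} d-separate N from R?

Yes

There are 2 undirected paths between N and R; checking each against the conditioning set {P}:
  1. N → F ← Q → R — F:collider[blocks]; Q:fork[open] ⇒ blocked
  2. N → P → Q → R — P:chain[blocks]; Q:chain[open] ⇒ blocked
All paths are blocked; N ⊥ R | {P} holds.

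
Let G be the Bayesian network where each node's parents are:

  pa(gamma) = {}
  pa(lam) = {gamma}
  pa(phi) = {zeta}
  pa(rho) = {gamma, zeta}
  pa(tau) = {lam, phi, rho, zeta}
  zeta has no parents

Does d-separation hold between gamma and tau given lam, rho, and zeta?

Yes — gamma and tau are d-separated given {lam, rho, zeta}.

Enumerating the 4 paths from gamma to tau and testing each for blocking by {lam, rho, zeta}:
Path 1: gamma → lam → tau
  lam is a chain here and lam is conditioned on, so the path is blocked at lam.
Path 2: gamma → rho ← zeta → phi → tau
  zeta is a fork here and zeta is conditioned on, so the path is blocked at zeta.
Path 3: gamma → rho ← zeta → tau
  zeta is a fork here and zeta is conditioned on, so the path is blocked at zeta.
Path 4: gamma → rho → tau
  rho is a chain here and rho is conditioned on, so the path is blocked at rho.
All paths are blocked; gamma ⊥ tau | {lam, rho, zeta} holds.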